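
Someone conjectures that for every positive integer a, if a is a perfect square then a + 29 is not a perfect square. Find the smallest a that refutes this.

For a = 1, 4, 9, 16, …, 121, 144, 169 the conclusion holds.
a = 196: 196 = 14² and 196 + 29 = 225 = 15².
Thus a = 196 disproves the claim, and no smaller a works.

a = 196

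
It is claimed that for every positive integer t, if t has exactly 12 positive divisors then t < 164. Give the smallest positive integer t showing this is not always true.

A counterexample is any positive integer t such that t has exactly 12 positive divisors but the claim fails; we check each in order.
The first 12 eligible values, up to t = 160, all satisfy the conclusion.
t = 198: τ(198) = 12; 198 ≥ 164.
So t = 198 is the smallest counterexample.

t = 198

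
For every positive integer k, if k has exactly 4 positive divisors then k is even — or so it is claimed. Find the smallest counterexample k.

Check each positive integer k in order until k has exactly 4 positive divisors but k is odd.
k = 6: divisors of 6: 1, 2, 3, 6; 6 is even.
k = 8: divisors of 8: 1, 2, 4, 8; 8 is even.
k = 10: divisors of 10: 1, 2, 5, 10; 10 is even.
k = 14: divisors of 14: 1, 2, 7, 14; 14 is even.
k = 15: divisors of 15: 1, 3, 5, 15; 15 is odd.
Hence k = 15 is a counterexample.

k = 15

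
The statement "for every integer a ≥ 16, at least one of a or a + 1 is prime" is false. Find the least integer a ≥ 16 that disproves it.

a = 16: 17 is prime.
a = 17: 17 is prime.
a = 18: 19 is prime.
a = 19: 19 is prime.
a = 20: 20 = 2 × 10; 21 = 3 × 7 — both composite.
Thus a = 20 disproves the claim, and no smaller a works.

a = 20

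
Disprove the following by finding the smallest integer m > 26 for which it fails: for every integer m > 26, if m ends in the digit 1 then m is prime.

m = 51

Check each integer m > 26 in order until m ends in the digit 1 but m is not prime.
For m = 31, 41 the conclusion holds.
m = 51: 51 ends in 1; 51 = 3 × 17, composite.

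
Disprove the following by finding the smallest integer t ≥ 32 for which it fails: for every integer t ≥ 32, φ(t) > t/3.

t = 36

For t = 32, 33, 34, 35 the conclusion holds.
t = 36: φ(36) = 12 and 36/3 = 12, so φ(36) ≤ 36/3.
Hence t = 36 is a counterexample.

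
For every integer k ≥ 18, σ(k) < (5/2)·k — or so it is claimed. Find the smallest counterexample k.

A counterexample is any integer k ≥ 18 such that the claim fails; we check each in order.
k = 18: σ(18) = 39; 39 < 45.
k = 19: σ(19) = 20; 20 < 95/2.
k = 20: σ(20) = 42; 42 < 50.
k = 21: σ(21) = 32; 32 < 105/2.
k = 22: σ(22) = 36; 36 < 55.
k = 23: σ(23) = 24; 24 < 115/2.
k = 24: σ(24) = 60; 60 ≥ 60.

k = 24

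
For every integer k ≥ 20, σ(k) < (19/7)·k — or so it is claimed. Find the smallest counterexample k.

k = 60

The first 40 eligible values, up to k = 59, all satisfy the conclusion.
k = 60: σ(60) = 168; 168 ≥ 1140/7.
Thus k = 60 disproves the claim, and no smaller k works.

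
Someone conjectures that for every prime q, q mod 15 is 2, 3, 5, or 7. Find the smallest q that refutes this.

The first 4 eligible values, up to q = 7, all satisfy the conclusion.
q = 11: 11 mod 15 = 11 — not in {2, 3, 5, 7}.
Hence q = 11 is a counterexample.

q = 11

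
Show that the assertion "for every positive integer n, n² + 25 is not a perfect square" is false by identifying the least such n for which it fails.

For n = 1, 2, 3, 4, …, 9, 10, 11 the conclusion holds.
n = 12: 12² + 25 = 169 = 13², a perfect square.
Hence n = 12 is a counterexample.

n = 12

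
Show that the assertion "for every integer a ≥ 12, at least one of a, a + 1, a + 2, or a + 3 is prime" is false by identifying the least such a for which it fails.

a = 24

For a = 12, 13, 14, 15, …, 21, 22, 23 the conclusion holds.
a = 24: 24 = 2 × 12; 25 = 5 × 5; 26 = 2 × 13; 27 = 3 × 9 — all composite.
Thus a = 24 disproves the claim, and no smaller a works.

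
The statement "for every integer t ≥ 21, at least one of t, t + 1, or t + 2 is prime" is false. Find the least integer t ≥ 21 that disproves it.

t = 21: 23 is prime.
t = 22: 23 is prime.
t = 23: 23 is prime.
t = 24: 24 = 2 × 12; 25 = 5 × 5; 26 = 2 × 13 — all composite.

t = 24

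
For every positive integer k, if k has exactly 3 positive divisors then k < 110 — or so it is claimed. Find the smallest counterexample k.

Check each positive integer k in order until k has exactly 3 positive divisors but the claim fails.
For k = 4, 9, 25, 49 the conclusion holds.
k = 121: τ(121) = 3; 121 ≥ 110.
Hence k = 121 is a counterexample.

k = 121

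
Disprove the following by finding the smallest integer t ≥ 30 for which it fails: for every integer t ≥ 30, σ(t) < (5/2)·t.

A counterexample is any integer t ≥ 30 such that the claim fails; we check each in order.
The first 6 eligible values, up to t = 35, all satisfy the conclusion.
t = 36: σ(36) = 91; 91 ≥ 90.

t = 36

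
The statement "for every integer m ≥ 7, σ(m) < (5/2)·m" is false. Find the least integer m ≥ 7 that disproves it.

m = 24

We need the least integer m ≥ 7 for which the claim fails.
The first 17 eligible values, up to m = 23, all satisfy the conclusion.
m = 24: σ(24) = 60; 60 ≥ 60.
So m = 24 is the smallest counterexample.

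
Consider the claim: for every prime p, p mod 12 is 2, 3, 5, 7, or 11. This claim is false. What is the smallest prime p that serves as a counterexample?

For p = 2, 3, 5, 7, 11 the conclusion holds.
p = 13: 13 mod 12 = 1 — not in {2, 3, 5, 7, 11}.
Thus p = 13 disproves the claim, and no smaller p works.

p = 13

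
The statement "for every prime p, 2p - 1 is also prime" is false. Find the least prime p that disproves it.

p = 5

For p = 2, 3 the conclusion holds.
p = 5: 2p - 1 = 9 = 3 × 3, not prime.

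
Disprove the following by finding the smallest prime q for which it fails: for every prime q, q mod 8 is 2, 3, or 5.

A counterexample is any prime q such that the claim fails; we check each in order.
q = 2: 2 mod 8 = 2.
q = 3: 3 mod 8 = 3.
q = 5: 5 mod 8 = 5.
q = 7: 7 mod 8 = 7 — not in {2, 3, 5}.
Thus q = 7 disproves the claim, and no smaller q works.

q = 7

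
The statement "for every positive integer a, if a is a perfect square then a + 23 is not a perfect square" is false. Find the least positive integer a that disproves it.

For a = 1, 4, 9, 16, 25, 36, 49, 64, 81, 100 the conclusion holds.
a = 121: 121 = 11² and 121 + 23 = 144 = 12².

a = 121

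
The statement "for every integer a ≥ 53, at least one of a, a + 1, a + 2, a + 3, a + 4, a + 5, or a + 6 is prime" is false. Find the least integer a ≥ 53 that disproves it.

We need the least integer a ≥ 53 for which a, a + 1, a + 2, a + 3, a + 4, a + 5, a + 6 are all composite.
For a = 53, 54, 55, 56, …, 87, 88, 89 the conclusion holds.
a = 90: 90 = 2 × 45; 91 = 7 × 13; 92 = 2 × 46; 93 = 3 × 31; 94 = 2 × 47; 95 = 5 × 19; 96 = 2 × 48 — all composite.
Hence a = 90 is a counterexample.

a = 90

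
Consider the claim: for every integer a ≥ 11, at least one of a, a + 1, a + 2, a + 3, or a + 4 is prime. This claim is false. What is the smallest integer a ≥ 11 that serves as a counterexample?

a = 24

For a = 11, 12, 13, 14, …, 21, 22, 23 the conclusion holds.
a = 24: 24 = 2 × 12; 25 = 5 × 5; 26 = 2 × 13; 27 = 3 × 9; 28 = 2 × 14 — all composite.
Hence a = 24 is a counterexample.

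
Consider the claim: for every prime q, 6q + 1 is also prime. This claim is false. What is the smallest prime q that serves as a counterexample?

We need the least prime q for which 6q + 1 is not prime.
The first 7 eligible values, up to q = 17, all satisfy the conclusion.
q = 19: 6q + 1 = 115 = 5 × 23, not prime.

q = 19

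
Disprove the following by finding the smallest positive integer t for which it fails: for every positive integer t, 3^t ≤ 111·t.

For t = 1, 2, 3, 4, 5 the conclusion holds.
t = 6: 3^t = 729 and 111·t = 666, so 729 > 666.
Thus t = 6 disproves the claim, and no smaller t works.

t = 6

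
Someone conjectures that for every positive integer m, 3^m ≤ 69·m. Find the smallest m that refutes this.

m = 1: 3^m = 3 and 69·m = 69, so 3 ≤ 69.
m = 2: 3^m = 9 and 69·m = 138, so 9 ≤ 138.
m = 3: 3^m = 27 and 69·m = 207, so 27 ≤ 207.
m = 4: 3^m = 81 and 69·m = 276, so 81 ≤ 276.
m = 5: 3^m = 243 and 69·m = 345, so 243 ≤ 345.
m = 6: 3^m = 729 and 69·m = 414, so 729 > 414.
So m = 6 is the smallest counterexample.

m = 6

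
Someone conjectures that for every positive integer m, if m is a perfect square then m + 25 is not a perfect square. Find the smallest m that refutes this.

We need the least positive integer m for which m is a perfect square but m + 25 is a perfect square.
For m = 1, 4, 9, 16, …, 81, 100, 121 the conclusion holds.
m = 144: 144 = 12² and 144 + 25 = 169 = 13².

m = 144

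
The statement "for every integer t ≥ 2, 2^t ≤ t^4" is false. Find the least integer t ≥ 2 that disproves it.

We need the least integer t ≥ 2 for which 2^t > t^4.
For t = 2, 3, 4, 5, …, 14, 15, 16 the conclusion holds.
t = 17: 2^t = 131072 and t^4 = 83521, so 131072 > 83521.

t = 17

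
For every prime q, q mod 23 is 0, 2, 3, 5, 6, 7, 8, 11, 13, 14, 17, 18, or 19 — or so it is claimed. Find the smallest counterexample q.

q = 43

Check each prime q in order until the claim fails.
For q = 2, 3, 5, 7, …, 31, 37, 41 the conclusion holds.
q = 43: 43 mod 23 = 20 — not in {0, 2, 3, 5, 6, 7, 8, 11, 13, 14, 17, 18, 19}.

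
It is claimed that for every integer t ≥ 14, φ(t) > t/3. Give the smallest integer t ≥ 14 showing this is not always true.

A counterexample is any integer t ≥ 14 such that the claim fails; we check each in order.
The first 4 eligible values, up to t = 17, all satisfy the conclusion.
t = 18: φ(18) = 6 and 18/3 = 6, so φ(18) ≤ 18/3.
Hence t = 18 is a counterexample.

t = 18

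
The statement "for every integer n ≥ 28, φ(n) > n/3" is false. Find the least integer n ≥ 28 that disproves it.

A counterexample is any integer n ≥ 28 such that the claim fails; we check each in order.
n = 28: φ(28) = 12 and 28/3 = 28/3, so φ(28) > 28/3.
n = 29: φ(29) = 28 and 29/3 = 29/3, so φ(29) > 29/3.
n = 30: φ(30) = 8 and 30/3 = 10, so φ(30) ≤ 30/3.

n = 30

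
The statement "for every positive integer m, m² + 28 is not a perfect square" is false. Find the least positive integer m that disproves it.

m = 6

A counterexample is any positive integer m such that m² + 28 is a perfect square; we check each in order.
m = 1: 1² + 28 = 29, not a perfect square.
m = 2: 2² + 28 = 32, not a perfect square.
m = 3: 3² + 28 = 37, not a perfect square.
m = 4: 4² + 28 = 44, not a perfect square.
m = 5: 5² + 28 = 53, not a perfect square.
m = 6: 6² + 28 = 64 = 8², a perfect square.
Thus m = 6 disproves the claim, and no smaller m works.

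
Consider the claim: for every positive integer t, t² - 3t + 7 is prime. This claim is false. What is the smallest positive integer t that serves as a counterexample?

t = 6

We need the least positive integer t for which t² - 3t + 7 is not prime.
The first 5 eligible values, up to t = 5, all satisfy the conclusion.
t = 6: t² - 3t + 7 = 25 = 5 × 5, composite.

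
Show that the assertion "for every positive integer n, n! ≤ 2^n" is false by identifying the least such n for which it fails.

n = 1: n! = 1 and 2^n = 2, so 1 ≤ 2.
n = 2: n! = 2 and 2^n = 4, so 2 ≤ 4.
n = 3: n! = 6 and 2^n = 8, so 6 ≤ 8.
n = 4: n! = 24 and 2^n = 16, so 24 > 16.

n = 4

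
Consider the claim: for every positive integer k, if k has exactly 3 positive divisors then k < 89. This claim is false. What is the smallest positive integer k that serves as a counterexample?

k = 121

Check each positive integer k in order until k has exactly 3 positive divisors but the claim fails.
k = 4: τ(4) = 3; 4 < 89.
k = 9: τ(9) = 3; 9 < 89.
k = 25: τ(25) = 3; 25 < 89.
k = 49: τ(49) = 3; 49 < 89.
k = 121: τ(121) = 3; 121 ≥ 89.
Hence k = 121 is a counterexample.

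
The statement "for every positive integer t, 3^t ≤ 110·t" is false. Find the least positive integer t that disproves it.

t = 6

A counterexample is any positive integer t such that 3^t > 110·t; we check each in order.
t = 1: 3^t = 3 and 110·t = 110, so 3 ≤ 110.
t = 2: 3^t = 9 and 110·t = 220, so 9 ≤ 220.
t = 3: 3^t = 27 and 110·t = 330, so 27 ≤ 330.
t = 4: 3^t = 81 and 110·t = 440, so 81 ≤ 440.
t = 5: 3^t = 243 and 110·t = 550, so 243 ≤ 550.
t = 6: 3^t = 729 and 110·t = 660, so 729 > 660.
So t = 6 is the smallest counterexample.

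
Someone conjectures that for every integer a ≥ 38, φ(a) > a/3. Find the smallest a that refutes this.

a = 38: φ(38) = 18 and 38/3 = 38/3, so φ(38) > 38/3.
a = 39: φ(39) = 24 and 39/3 = 13, so φ(39) > 39/3.
a = 40: φ(40) = 16 and 40/3 = 40/3, so φ(40) > 40/3.
a = 41: φ(41) = 40 and 41/3 = 41/3, so φ(41) > 41/3.
a = 42: φ(42) = 12 and 42/3 = 14, so φ(42) ≤ 42/3.

a = 42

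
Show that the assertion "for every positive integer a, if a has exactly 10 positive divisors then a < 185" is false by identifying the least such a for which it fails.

a = 208

Check each positive integer a in order until a has exactly 10 positive divisors but the claim fails.
For a = 48, 80, 112, 162, 176 the conclusion holds.
a = 208: τ(208) = 10; 208 ≥ 185.
So a = 208 is the smallest counterexample.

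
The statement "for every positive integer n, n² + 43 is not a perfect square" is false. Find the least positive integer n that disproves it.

For n = 1, 2, 3, 4, …, 18, 19, 20 the conclusion holds.
n = 21: 21² + 43 = 484 = 22², a perfect square.
So n = 21 is the smallest counterexample.

n = 21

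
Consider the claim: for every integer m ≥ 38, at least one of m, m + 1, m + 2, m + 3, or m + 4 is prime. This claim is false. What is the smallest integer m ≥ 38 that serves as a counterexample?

m = 48

For m = 38, 39, 40, 41, 42, 43, 44, 45, 46, 47 the conclusion holds.
m = 48: 48 = 2 × 24; 49 = 7 × 7; 50 = 2 × 25; 51 = 3 × 17; 52 = 2 × 26 — all composite.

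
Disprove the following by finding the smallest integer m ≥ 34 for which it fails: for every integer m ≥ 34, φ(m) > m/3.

A counterexample is any integer m ≥ 34 such that the claim fails; we check each in order.
m = 34: φ(34) = 16 and 34/3 = 34/3, so φ(34) > 34/3.
m = 35: φ(35) = 24 and 35/3 = 35/3, so φ(35) > 35/3.
m = 36: φ(36) = 12 and 36/3 = 12, so φ(36) ≤ 36/3.
Hence m = 36 is a counterexample.

m = 36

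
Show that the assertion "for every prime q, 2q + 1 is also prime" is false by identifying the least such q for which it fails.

We need the least prime q for which 2q + 1 is not prime.
q = 2: 2q + 1 = 5, prime.
q = 3: 2q + 1 = 7, prime.
q = 5: 2q + 1 = 11, prime.
q = 7: 2q + 1 = 15 = 3 × 5, not prime.

q = 7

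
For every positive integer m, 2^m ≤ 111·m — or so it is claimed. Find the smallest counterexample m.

For m = 1, 2, 3, 4, 5, 6, 7, 8, 9, 10 the conclusion holds.
m = 11: 2^m = 2048 and 111·m = 1221, so 2048 > 1221.
Hence m = 11 is a counterexample.

m = 11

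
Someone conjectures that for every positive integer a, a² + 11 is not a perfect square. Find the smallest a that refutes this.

Check each positive integer a in order until a² + 11 is a perfect square.
For a = 1, 2, 3, 4 the conclusion holds.
a = 5: 5² + 11 = 36 = 6², a perfect square.
Hence a = 5 is a counterexample.

a = 5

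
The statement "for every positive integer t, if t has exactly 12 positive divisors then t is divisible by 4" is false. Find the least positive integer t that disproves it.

t = 90

A counterexample is any positive integer t such that t has exactly 12 positive divisors but t is not divisible by 4; we check each in order.
t = 60: τ(60) = 12; 60 mod 4 = 0.
t = 72: τ(72) = 12; 72 mod 4 = 0.
t = 84: τ(84) = 12; 84 mod 4 = 0.
t = 90: τ(90) = 12; 90 mod 4 = 2.
Hence t = 90 is a counterexample.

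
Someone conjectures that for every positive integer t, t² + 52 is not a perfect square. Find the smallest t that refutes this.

t = 12

For t = 1, 2, 3, 4, …, 9, 10, 11 the conclusion holds.
t = 12: 12² + 52 = 196 = 14², a perfect square.
Hence t = 12 is a counterexample.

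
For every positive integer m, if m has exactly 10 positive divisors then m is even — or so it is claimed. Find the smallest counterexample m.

A counterexample is any positive integer m such that m has exactly 10 positive divisors but m is odd; we check each in order.
The first 9 eligible values, up to m = 368, all satisfy the conclusion.
m = 405: divisors of 405: 10 divisors; 405 is odd.

m = 405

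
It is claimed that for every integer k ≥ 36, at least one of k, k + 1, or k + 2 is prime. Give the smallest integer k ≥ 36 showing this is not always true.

k = 38

For k = 36, 37 the conclusion holds.
k = 38: 38 = 2 × 19; 39 = 3 × 13; 40 = 2 × 20 — all composite.
So k = 38 is the smallest counterexample.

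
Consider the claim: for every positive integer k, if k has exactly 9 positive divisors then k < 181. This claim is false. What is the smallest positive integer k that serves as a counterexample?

We need the least positive integer k for which k has exactly 9 positive divisors but the claim fails.
k = 36: τ(36) = 9; 36 < 181.
k = 100: τ(100) = 9; 100 < 181.
k = 196: τ(196) = 9; 196 ≥ 181.

k = 196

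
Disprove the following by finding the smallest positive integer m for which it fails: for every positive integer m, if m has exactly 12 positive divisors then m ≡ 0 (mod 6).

m = 140

The first 8 eligible values, up to m = 132, all satisfy the conclusion.
m = 140: τ(140) = 12; 140 ≡ 2 (mod 6).
Hence m = 140 is a counterexample.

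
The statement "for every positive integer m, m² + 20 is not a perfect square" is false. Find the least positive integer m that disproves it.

We need the least positive integer m for which m² + 20 is a perfect square.
For m = 1, 2, 3 the conclusion holds.
m = 4: 4² + 20 = 36 = 6², a perfect square.
So m = 4 is the smallest counterexample.

m = 4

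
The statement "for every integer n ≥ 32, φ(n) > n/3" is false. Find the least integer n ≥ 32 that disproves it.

n = 36

n = 32: φ(32) = 16 and 32/3 = 32/3, so φ(32) > 32/3.
n = 33: φ(33) = 20 and 33/3 = 11, so φ(33) > 33/3.
n = 34: φ(34) = 16 and 34/3 = 34/3, so φ(34) > 34/3.
n = 35: φ(35) = 24 and 35/3 = 35/3, so φ(35) > 35/3.
n = 36: φ(36) = 12 and 36/3 = 12, so φ(36) ≤ 36/3.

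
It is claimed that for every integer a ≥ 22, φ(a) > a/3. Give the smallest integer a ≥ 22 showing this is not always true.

a = 24

Check each integer a ≥ 22 in order until the claim fails.
a = 22: φ(22) = 10 and 22/3 = 22/3, so φ(22) > 22/3.
a = 23: φ(23) = 22 and 23/3 = 23/3, so φ(23) > 23/3.
a = 24: φ(24) = 8 and 24/3 = 8, so φ(24) ≤ 24/3.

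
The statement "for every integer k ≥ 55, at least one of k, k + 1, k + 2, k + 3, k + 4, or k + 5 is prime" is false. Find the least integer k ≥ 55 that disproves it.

k = 90

Check each integer k ≥ 55 in order until k, k + 1, k + 2, k + 3, k + 4, k + 5 are all composite.
For k = 55, 56, 57, 58, …, 87, 88, 89 the conclusion holds.
k = 90: 90 = 2 × 45; 91 = 7 × 13; 92 = 2 × 46; 93 = 3 × 31; 94 = 2 × 47; 95 = 5 × 19 — all composite.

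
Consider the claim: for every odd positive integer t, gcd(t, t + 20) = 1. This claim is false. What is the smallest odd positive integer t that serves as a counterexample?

A counterexample is any odd positive integer t such that gcd(t, t + 20) > 1; we check each in order.
t = 1: gcd(1, 21) = 1.
t = 3: gcd(3, 23) = 1.
t = 5: gcd(5, 25) = 5.
Thus t = 5 disproves the claim, and no smaller t works.

t = 5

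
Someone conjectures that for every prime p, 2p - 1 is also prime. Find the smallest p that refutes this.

p = 5

We need the least prime p for which 2p - 1 is not prime.
p = 2: 2p - 1 = 3, prime.
p = 3: 2p - 1 = 5, prime.
p = 5: 2p - 1 = 9 = 3 × 3, not prime.
Hence p = 5 is a counterexample.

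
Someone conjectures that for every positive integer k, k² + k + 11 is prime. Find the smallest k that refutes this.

We need the least positive integer k for which k² + k + 11 is not prime.
For k = 1, 2, 3, 4, 5, 6, 7, 8, 9 the conclusion holds.
k = 10: k² + k + 11 = 121 = 11 × 11, composite.
Thus k = 10 disproves the claim, and no smaller k works.

k = 10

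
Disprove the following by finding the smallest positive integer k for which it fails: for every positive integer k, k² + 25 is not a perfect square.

k = 12

Check each positive integer k in order until k² + 25 is a perfect square.
For k = 1, 2, 3, 4, …, 9, 10, 11 the conclusion holds.
k = 12: 12² + 25 = 169 = 13², a perfect square.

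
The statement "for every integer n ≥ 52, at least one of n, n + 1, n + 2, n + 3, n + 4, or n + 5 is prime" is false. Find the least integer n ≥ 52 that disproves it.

A counterexample is any integer n ≥ 52 such that n, n + 1, n + 2, n + 3, n + 4, n + 5 are all composite; we check each in order.
For n = 52, 53, 54, 55, …, 87, 88, 89 the conclusion holds.
n = 90: 90 = 2 × 45; 91 = 7 × 13; 92 = 2 × 46; 93 = 3 × 31; 94 = 2 × 47; 95 = 5 × 19 — all composite.

n = 90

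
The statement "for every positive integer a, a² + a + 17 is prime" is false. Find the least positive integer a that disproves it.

A counterexample is any positive integer a such that a² + a + 17 is not prime; we check each in order.
The first 15 eligible values, up to a = 15, all satisfy the conclusion.
a = 16: a² + a + 17 = 289 = 17 × 17, composite.
Hence a = 16 is a counterexample.

a = 16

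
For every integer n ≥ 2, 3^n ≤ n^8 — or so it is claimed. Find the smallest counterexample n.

A counterexample is any integer n ≥ 2 such that 3^n > n^8; we check each in order.
For n = 2, 3, 4, 5, …, 20, 21, 22 the conclusion holds.
n = 23: 3^n = 94143178827 and n^8 = 78310985281, so 94143178827 > 78310985281.
So n = 23 is the smallest counterexample.

n = 23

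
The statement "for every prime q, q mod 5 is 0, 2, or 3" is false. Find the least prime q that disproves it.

q = 11

Check each prime q in order until the claim fails.
The first 4 eligible values, up to q = 7, all satisfy the conclusion.
q = 11: 11 mod 5 = 1 — not in {0, 2, 3}.
Thus q = 11 disproves the claim, and no smaller q works.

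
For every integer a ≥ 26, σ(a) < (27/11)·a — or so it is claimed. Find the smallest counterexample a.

a = 36

We need the least integer a ≥ 26 for which the claim fails.
For a = 26, 27, 28, 29, 30, 31, 32, 33, 34, 35 the conclusion holds.
a = 36: σ(36) = 91; 91 ≥ 972/11.
Thus a = 36 disproves the claim, and no smaller a works.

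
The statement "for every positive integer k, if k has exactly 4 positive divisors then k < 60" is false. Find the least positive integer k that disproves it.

The first 19 eligible values, up to k = 58, all satisfy the conclusion.
k = 62: τ(62) = 4; 62 ≥ 60.

k = 62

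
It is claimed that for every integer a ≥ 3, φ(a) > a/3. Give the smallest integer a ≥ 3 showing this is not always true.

a = 6

a = 3: φ(3) = 2 and 3/3 = 1, so φ(3) > 3/3.
a = 4: φ(4) = 2 and 4/3 = 4/3, so φ(4) > 4/3.
a = 5: φ(5) = 4 and 5/3 = 5/3, so φ(5) > 5/3.
a = 6: φ(6) = 2 and 6/3 = 2, so φ(6) ≤ 6/3.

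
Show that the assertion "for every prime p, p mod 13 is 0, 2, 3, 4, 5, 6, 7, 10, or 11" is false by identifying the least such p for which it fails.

Check each prime p in order until the claim fails.
The first 14 eligible values, up to p = 43, all satisfy the conclusion.
p = 47: 47 mod 13 = 8 — not in {0, 2, 3, 4, 5, 6, 7, 10, 11}.

p = 47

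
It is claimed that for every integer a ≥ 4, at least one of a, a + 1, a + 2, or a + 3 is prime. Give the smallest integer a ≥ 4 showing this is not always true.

a = 24

The first 20 eligible values, up to a = 23, all satisfy the conclusion.
a = 24: 24 = 2 × 12; 25 = 5 × 5; 26 = 2 × 13; 27 = 3 × 9 — all composite.
Hence a = 24 is a counterexample.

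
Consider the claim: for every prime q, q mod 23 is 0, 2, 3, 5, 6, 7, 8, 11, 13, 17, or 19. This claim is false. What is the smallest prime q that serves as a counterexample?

For q = 2, 3, 5, 7, …, 23, 29, 31 the conclusion holds.
q = 37: 37 mod 23 = 14 — not in {0, 2, 3, 5, 6, 7, 8, 11, 13, 17, 19}.

q = 37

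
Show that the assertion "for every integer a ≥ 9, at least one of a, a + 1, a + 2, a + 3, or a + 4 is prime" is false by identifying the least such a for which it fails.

a = 24

For a = 9, 10, 11, 12, …, 21, 22, 23 the conclusion holds.
a = 24: 24 = 2 × 12; 25 = 5 × 5; 26 = 2 × 13; 27 = 3 × 9; 28 = 2 × 14 — all composite.
Hence a = 24 is a counterexample.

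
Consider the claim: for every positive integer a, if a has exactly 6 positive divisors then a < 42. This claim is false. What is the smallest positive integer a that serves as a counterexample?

a = 44

We need the least positive integer a for which a has exactly 6 positive divisors but the claim fails.
a = 12: τ(12) = 6; 12 < 42.
a = 18: τ(18) = 6; 18 < 42.
a = 20: τ(20) = 6; 20 < 42.
a = 28: τ(28) = 6; 28 < 42.
a = 32: τ(32) = 6; 32 < 42.
a = 44: τ(44) = 6; 44 ≥ 42.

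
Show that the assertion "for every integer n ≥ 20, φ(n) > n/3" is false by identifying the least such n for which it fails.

n = 24

We need the least integer n ≥ 20 for which the claim fails.
For n = 20, 21, 22, 23 the conclusion holds.
n = 24: φ(24) = 8 and 24/3 = 8, so φ(24) ≤ 24/3.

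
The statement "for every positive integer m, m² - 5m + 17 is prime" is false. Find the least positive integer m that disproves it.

m = 13

We need the least positive integer m for which m² - 5m + 17 is not prime.
For m = 1, 2, 3, 4, …, 10, 11, 12 the conclusion holds.
m = 13: m² - 5m + 17 = 121 = 11 × 11, composite.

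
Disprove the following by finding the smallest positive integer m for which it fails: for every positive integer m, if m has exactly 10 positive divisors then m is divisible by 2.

m = 405

We need the least positive integer m for which m has exactly 10 positive divisors but m is not divisible by 2.
For m = 48, 80, 112, 162, 176, 208, 272, 304, 368 the conclusion holds.
m = 405: τ(405) = 10; 405 mod 2 = 1.
So m = 405 is the smallest counterexample.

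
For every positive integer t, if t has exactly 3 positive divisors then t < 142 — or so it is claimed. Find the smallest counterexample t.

t = 169

A counterexample is any positive integer t such that t has exactly 3 positive divisors but the claim fails; we check each in order.
For t = 4, 9, 25, 49, 121 the conclusion holds.
t = 169: τ(169) = 3; 169 ≥ 142.
So t = 169 is the smallest counterexample.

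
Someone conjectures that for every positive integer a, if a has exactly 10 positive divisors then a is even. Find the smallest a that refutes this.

Check each positive integer a in order until a has exactly 10 positive divisors but a is odd.
The first 9 eligible values, up to a = 368, all satisfy the conclusion.
a = 405: divisors of 405: 10 divisors; 405 is odd.
Thus a = 405 disproves the claim, and no smaller a works.

a = 405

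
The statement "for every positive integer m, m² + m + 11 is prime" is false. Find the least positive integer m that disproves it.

A counterexample is any positive integer m such that m² + m + 11 is not prime; we check each in order.
For m = 1, 2, 3, 4, 5, 6, 7, 8, 9 the conclusion holds.
m = 10: m² + m + 11 = 121 = 11 × 11, composite.
Thus m = 10 disproves the claim, and no smaller m works.

m = 10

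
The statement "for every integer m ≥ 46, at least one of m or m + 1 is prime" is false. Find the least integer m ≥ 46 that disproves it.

A counterexample is any integer m ≥ 46 such that m, m + 1 are both composite; we check each in order.
For m = 46, 47 the conclusion holds.
m = 48: 48 = 2 × 24; 49 = 7 × 7 — both composite.
So m = 48 is the smallest counterexample.

m = 48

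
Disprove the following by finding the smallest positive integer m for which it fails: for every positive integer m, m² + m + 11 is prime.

For m = 1, 2, 3, 4, 5, 6, 7, 8, 9 the conclusion holds.
m = 10: m² + m + 11 = 121 = 11 × 11, composite.

m = 10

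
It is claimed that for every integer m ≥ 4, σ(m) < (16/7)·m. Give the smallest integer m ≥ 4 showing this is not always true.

The first 8 eligible values, up to m = 11, all satisfy the conclusion.
m = 12: σ(12) = 28; 28 ≥ 192/7.
So m = 12 is the smallest counterexample.

m = 12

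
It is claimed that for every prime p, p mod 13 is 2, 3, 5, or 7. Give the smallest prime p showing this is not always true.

p = 11

A counterexample is any prime p such that the claim fails; we check each in order.
For p = 2, 3, 5, 7 the conclusion holds.
p = 11: 11 mod 13 = 11 — not in {2, 3, 5, 7}.
Hence p = 11 is a counterexample.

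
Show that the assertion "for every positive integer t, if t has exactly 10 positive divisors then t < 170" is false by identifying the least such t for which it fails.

t = 48: τ(48) = 10; 48 < 170.
t = 80: τ(80) = 10; 80 < 170.
t = 112: τ(112) = 10; 112 < 170.
t = 162: τ(162) = 10; 162 < 170.
t = 176: τ(176) = 10; 176 ≥ 170.

t = 176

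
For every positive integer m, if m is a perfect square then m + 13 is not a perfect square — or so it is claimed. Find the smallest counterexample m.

We need the least positive integer m for which m is a perfect square but m + 13 is a perfect square.
For m = 1, 4, 9, 16, 25 the conclusion holds.
m = 36: 36 = 6² and 36 + 13 = 49 = 7².
So m = 36 is the smallest counterexample.

m = 36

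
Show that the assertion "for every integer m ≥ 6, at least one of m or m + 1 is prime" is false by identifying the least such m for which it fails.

We need the least integer m ≥ 6 for which m, m + 1 are both composite.
For m = 6, 7 the conclusion holds.
m = 8: 8 = 2 × 4; 9 = 3 × 3 — both composite.

m = 8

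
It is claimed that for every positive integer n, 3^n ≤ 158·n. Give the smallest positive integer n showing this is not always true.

The first 6 eligible values, up to n = 6, all satisfy the conclusion.
n = 7: 3^n = 2187 and 158·n = 1106, so 2187 > 1106.

n = 7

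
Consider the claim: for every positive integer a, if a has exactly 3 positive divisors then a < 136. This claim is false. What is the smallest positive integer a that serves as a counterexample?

a = 169

For a = 4, 9, 25, 49, 121 the conclusion holds.
a = 169: τ(169) = 3; 169 ≥ 136.
Thus a = 169 disproves the claim, and no smaller a works.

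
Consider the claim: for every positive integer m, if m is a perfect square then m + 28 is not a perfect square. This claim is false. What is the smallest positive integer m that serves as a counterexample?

m = 36

Check each positive integer m in order until m is a perfect square but m + 28 is a perfect square.
The first 5 eligible values, up to m = 25, all satisfy the conclusion.
m = 36: 36 = 6² and 36 + 28 = 64 = 8².
Hence m = 36 is a counterexample.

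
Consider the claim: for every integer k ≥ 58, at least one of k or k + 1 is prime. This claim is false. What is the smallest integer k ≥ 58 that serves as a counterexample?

Check each integer k ≥ 58 in order until k, k + 1 are both composite.
The first 4 eligible values, up to k = 61, all satisfy the conclusion.
k = 62: 62 = 2 × 31; 63 = 3 × 21 — both composite.
So k = 62 is the smallest counterexample.

k = 62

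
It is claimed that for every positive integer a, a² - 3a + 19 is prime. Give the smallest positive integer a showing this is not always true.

A counterexample is any positive integer a such that a² - 3a + 19 is not prime; we check each in order.
For a = 1, 2, 3, 4, …, 15, 16, 17 the conclusion holds.
a = 18: a² - 3a + 19 = 289 = 17 × 17, composite.

a = 18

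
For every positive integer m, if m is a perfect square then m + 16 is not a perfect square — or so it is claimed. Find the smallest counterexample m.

m = 9

We need the least positive integer m for which m is a perfect square but m + 16 is a perfect square.
For m = 1, 4 the conclusion holds.
m = 9: 9 = 3² and 9 + 16 = 25 = 5².
So m = 9 is the smallest counterexample.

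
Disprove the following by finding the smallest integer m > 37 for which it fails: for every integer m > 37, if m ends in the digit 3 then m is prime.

m = 63

We need the least integer m > 37 for which m ends in the digit 3 but m is not prime.
For m = 43, 53 the conclusion holds.
m = 63: 63 ends in 3; 63 = 3 × 21, composite.
Hence m = 63 is a counterexample.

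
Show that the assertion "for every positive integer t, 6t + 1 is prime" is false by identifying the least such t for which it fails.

t = 4

We need the least positive integer t for which 6t + 1 is not prime.
t = 1: 6t + 1 = 7, prime.
t = 2: 6t + 1 = 13, prime.
t = 3: 6t + 1 = 19, prime.
t = 4: 6t + 1 = 25 = 5 × 5, composite.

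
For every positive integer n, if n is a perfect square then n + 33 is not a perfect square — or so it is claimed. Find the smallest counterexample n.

A counterexample is any positive integer n such that n is a perfect square but n + 33 is a perfect square; we check each in order.
For n = 1, 4, 9 the conclusion holds.
n = 16: 16 = 4² and 16 + 33 = 49 = 7².
Thus n = 16 disproves the claim, and no smaller n works.

n = 16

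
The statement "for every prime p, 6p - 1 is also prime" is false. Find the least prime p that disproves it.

p = 11

We need the least prime p for which 6p - 1 is not prime.
The first 4 eligible values, up to p = 7, all satisfy the conclusion.
p = 11: 6p - 1 = 65 = 5 × 13, not prime.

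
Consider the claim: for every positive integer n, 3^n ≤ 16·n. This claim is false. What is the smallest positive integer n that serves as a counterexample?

Check each positive integer n in order until 3^n > 16·n.
For n = 1, 2, 3 the conclusion holds.
n = 4: 3^n = 81 and 16·n = 64, so 81 > 64.
So n = 4 is the smallest counterexample.

n = 4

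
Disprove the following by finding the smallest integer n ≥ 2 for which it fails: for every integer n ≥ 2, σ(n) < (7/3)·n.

n = 12

A counterexample is any integer n ≥ 2 such that the claim fails; we check each in order.
For n = 2, 3, 4, 5, 6, 7, 8, 9, 10, 11 the conclusion holds.
n = 12: σ(12) = 28; 28 ≥ 28.
Hence n = 12 is a counterexample.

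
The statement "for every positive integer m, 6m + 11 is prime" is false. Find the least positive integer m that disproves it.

m = 4

m = 1: 6m + 11 = 17, prime.
m = 2: 6m + 11 = 23, prime.
m = 3: 6m + 11 = 29, prime.
m = 4: 6m + 11 = 35 = 5 × 7, composite.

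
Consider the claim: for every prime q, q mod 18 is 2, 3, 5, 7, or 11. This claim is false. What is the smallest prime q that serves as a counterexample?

q = 13

We need the least prime q for which the claim fails.
The first 5 eligible values, up to q = 11, all satisfy the conclusion.
q = 13: 13 mod 18 = 13 — not in {2, 3, 5, 7, 11}.
So q = 13 is the smallest counterexample.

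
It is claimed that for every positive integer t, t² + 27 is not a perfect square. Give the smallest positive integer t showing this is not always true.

t = 3

t = 1: 1² + 27 = 28, not a perfect square.
t = 2: 2² + 27 = 31, not a perfect square.
t = 3: 3² + 27 = 36 = 6², a perfect square.
So t = 3 is the smallest counterexample.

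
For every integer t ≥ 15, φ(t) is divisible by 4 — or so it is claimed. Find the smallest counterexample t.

t = 18

t = 15: φ(15) = 8; 8 mod 4 = 0.
t = 16: φ(16) = 8; 8 mod 4 = 0.
t = 17: φ(17) = 16; 16 mod 4 = 0.
t = 18: φ(18) = 6; 6 mod 4 = 2.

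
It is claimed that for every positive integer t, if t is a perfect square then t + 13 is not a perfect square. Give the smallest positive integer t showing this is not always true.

Check each positive integer t in order until t is a perfect square but t + 13 is a perfect square.
For t = 1, 4, 9, 16, 25 the conclusion holds.
t = 36: 36 = 6² and 36 + 13 = 49 = 7².
So t = 36 is the smallest counterexample.

t = 36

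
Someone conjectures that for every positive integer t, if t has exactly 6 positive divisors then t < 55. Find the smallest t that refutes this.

t = 63

For t = 12, 18, 20, 28, 32, 44, 45, 50, 52 the conclusion holds.
t = 63: τ(63) = 6; 63 ≥ 55.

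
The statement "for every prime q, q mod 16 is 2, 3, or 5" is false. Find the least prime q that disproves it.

q = 2: 2 mod 16 = 2.
q = 3: 3 mod 16 = 3.
q = 5: 5 mod 16 = 5.
q = 7: 7 mod 16 = 7 — not in {2, 3, 5}.
Thus q = 7 disproves the claim, and no smaller q works.

q = 7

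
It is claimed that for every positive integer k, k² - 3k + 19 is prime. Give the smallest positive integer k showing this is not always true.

k = 18

A counterexample is any positive integer k such that k² - 3k + 19 is not prime; we check each in order.
The first 17 eligible values, up to k = 17, all satisfy the conclusion.
k = 18: k² - 3k + 19 = 289 = 17 × 17, composite.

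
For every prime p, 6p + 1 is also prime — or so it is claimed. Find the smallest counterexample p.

A counterexample is any prime p such that 6p + 1 is not prime; we check each in order.
p = 2: 6p + 1 = 13, prime.
p = 3: 6p + 1 = 19, prime.
p = 5: 6p + 1 = 31, prime.
p = 7: 6p + 1 = 43, prime.
p = 11: 6p + 1 = 67, prime.
p = 13: 6p + 1 = 79, prime.
p = 17: 6p + 1 = 103, prime.
p = 19: 6p + 1 = 115 = 5 × 23, not prime.
Hence p = 19 is a counterexample.

p = 19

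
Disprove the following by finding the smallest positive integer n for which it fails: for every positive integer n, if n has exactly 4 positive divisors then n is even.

For n = 6, 8, 10, 14 the conclusion holds.
n = 15: divisors of 15: 1, 3, 5, 15; 15 is odd.

n = 15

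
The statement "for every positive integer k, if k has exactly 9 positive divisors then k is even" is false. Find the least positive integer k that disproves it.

k = 225

We need the least positive integer k for which k has exactly 9 positive divisors but k is odd.
k = 36: divisors of 36: 9 divisors; 36 is even.
k = 100: divisors of 100: 9 divisors; 100 is even.
k = 196: divisors of 196: 9 divisors; 196 is even.
k = 225: divisors of 225: 9 divisors; 225 is odd.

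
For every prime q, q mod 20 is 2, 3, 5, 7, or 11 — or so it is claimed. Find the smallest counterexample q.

For q = 2, 3, 5, 7, 11 the conclusion holds.
q = 13: 13 mod 20 = 13 — not in {2, 3, 5, 7, 11}.

q = 13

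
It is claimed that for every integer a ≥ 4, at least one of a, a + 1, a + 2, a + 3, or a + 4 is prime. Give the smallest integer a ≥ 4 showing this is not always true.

A counterexample is any integer a ≥ 4 such that a, a + 1, a + 2, a + 3, a + 4 are all composite; we check each in order.
For a = 4, 5, 6, 7, …, 21, 22, 23 the conclusion holds.
a = 24: 24 = 2 × 12; 25 = 5 × 5; 26 = 2 × 13; 27 = 3 × 9; 28 = 2 × 14 — all composite.

a = 24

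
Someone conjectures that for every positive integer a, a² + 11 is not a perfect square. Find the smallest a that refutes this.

a = 5

We need the least positive integer a for which a² + 11 is a perfect square.
a = 1: 1² + 11 = 12, not a perfect square.
a = 2: 2² + 11 = 15, not a perfect square.
a = 3: 3² + 11 = 20, not a perfect square.
a = 4: 4² + 11 = 27, not a perfect square.
a = 5: 5² + 11 = 36 = 6², a perfect square.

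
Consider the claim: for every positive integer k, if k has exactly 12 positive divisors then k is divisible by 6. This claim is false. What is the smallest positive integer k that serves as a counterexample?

k = 140

A counterexample is any positive integer k such that k has exactly 12 positive divisors but k is not divisible by 6; we check each in order.
For k = 60, 72, 84, 90, 96, 108, 126, 132 the conclusion holds.
k = 140: τ(140) = 12; 140 mod 6 = 2.
Hence k = 140 is a counterexample.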